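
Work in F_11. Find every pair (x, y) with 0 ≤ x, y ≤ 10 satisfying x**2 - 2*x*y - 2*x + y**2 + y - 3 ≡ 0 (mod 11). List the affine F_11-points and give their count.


Affine F_11-points: {(3, 0), (3, 5), (5, 10), (6, 1), (6, 10), (8, 7), (8, 8), (9, 1), (9, 5), (10, 0), (10, 8)}; count = 11.

For each of the 121 pairs (x, y) ∈ F_11², evaluate f(x, y) mod 11. Record the zeros.
  x = 0: [0↦8, 1↦10, 2↦3, 3↦9, 4↦6, 5↦5, 6↦6, 7↦9, 8↦3, 9↦10, 10↦8]  zeros at y ∈ ∅
  x = 1: [0↦7, 1↦7, 2↦9, 3↦2, 4↦8, 5↦5, 6↦4, 7↦5, 8↦8, 9↦2, 10↦9]  zeros at y ∈ ∅
  x = 2: [0↦8, 1↦6, 2↦6, 3↦8, 4↦1, 5↦7, 6↦4, 7↦3, 8↦4, 9↦7, 10↦1]  zeros at y ∈ ∅
  x = 3: [0↦0, 1↦7, 2↦5, 3↦5, 4↦7, 5↦0, 6↦6, 7↦3, 8↦2, 9↦3, 10↦6]  zeros at y ∈ {0, 5}
  x = 4: [0↦5, 1↦10, 2↦6, 3↦4, 4↦4, 5↦6, 6↦10, 7↦5, 8↦2, 9↦1, 10↦2]  zeros at y ∈ ∅
  x = 5: [0↦1, 1↦4, 2↦9, 3↦5, 4↦3, 5↦3, 6↦5, 7↦9, 8↦4, 9↦1, 10↦0]  zeros at y ∈ {10}
  x = 6: [0↦10, 1↦0, 2↦3, 3↦8, 4↦4, 5↦2, 6↦2, 7↦4, 8↦8, 9↦3, 10↦0]  zeros at y ∈ {1, 10}
  x = 7: [0↦10, 1↦9, 2↦10, 3↦2, 4↦7, 5↦3, 6↦1, 7↦1, 8↦3, 9↦7, 10↦2]  zeros at y ∈ ∅
  x = 8: [0↦1, 1↦9, 2↦8, 3↦9, 4↦1, 5↦6, 6↦2, 7↦0, 8↦0, 9↦2, 10↦6]  zeros at y ∈ {7, 8}
  x = 9: [0↦5, 1↦0, 2↦8, 3↦7, 4↦8, 5↦0, 6↦5, 7↦1, 8↦10, 9↦10, 10↦1]  zeros at y ∈ {1, 5}
  x = 10: [0↦0, 1↦4, 2↦10, 3↦7, 4↦6, 5↦7, 6↦10, 7↦4, 8↦0, 9↦9, 10↦9]  zeros at y ∈ {0, 8}
Collecting zeros: affine points = {(3, 0), (3, 5), (5, 10), (6, 1), (6, 10), (8, 7), (8, 8), (9, 1), (9, 5), (10, 0), (10, 8)}.
Total count |C(F_11)_aff| = 11.


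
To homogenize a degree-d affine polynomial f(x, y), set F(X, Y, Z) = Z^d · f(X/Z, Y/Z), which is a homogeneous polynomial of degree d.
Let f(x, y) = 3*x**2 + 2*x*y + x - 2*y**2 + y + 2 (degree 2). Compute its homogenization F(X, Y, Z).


F(X, Y, Z) = 3*X**2 + 2*X*Y + X*Z - 2*Y**2 + Y*Z + 2*Z**2

deg(f) = 2.
Substitute x = X/Z, y = Y/Z into f, then multiply by Z^2.
  monomial 3·x^2·y^0 ↦ 3·X^2·Y^0·Z^0.
  monomial 2·x^1·y^1 ↦ 2·X^1·Y^1·Z^0.
  monomial 1·x^1·y^0 ↦ 1·X^1·Y^0·Z^1.
  monomial -2·x^0·y^2 ↦ -2·X^0·Y^2·Z^0.
  monomial 1·x^0·y^1 ↦ 1·X^0·Y^1·Z^1.
  monomial 2·x^0·y^0 ↦ 2·X^0·Y^0·Z^2.
Collecting: F(X, Y, Z) = 3*X**2 + 2*X*Y + X*Z - 2*Y**2 + Y*Z + 2*Z**2.


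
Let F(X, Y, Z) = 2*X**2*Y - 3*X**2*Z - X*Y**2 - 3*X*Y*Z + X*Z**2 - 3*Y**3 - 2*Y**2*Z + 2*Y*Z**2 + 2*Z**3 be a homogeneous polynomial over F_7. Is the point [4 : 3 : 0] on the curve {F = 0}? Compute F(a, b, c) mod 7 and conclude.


F(4,3,0) ≡ 0 (mod 7); P is on the curve.

Evaluate F(4, 3, 0) term-by-term (mod 7).
  2*X**2*Y ↦ 2·16·3·1 = 96
  -3*X**2*Z ↦ -3·16·1·0 = 0
  -X*Y**2 ↦ -1·4·9·1 = -36
  -3*X*Y*Z ↦ -3·4·3·0 = 0
  X*Z**2 ↦ 1·4·1·0 = 0
  -3*Y**3 ↦ -3·1·27·1 = -81
  -2*Y**2*Z ↦ -2·1·9·0 = 0
  2*Y*Z**2 ↦ 2·1·3·0 = 0
  2*Z**3 ↦ 2·1·1·0 = 0
Sum: F(4, 3, 0) = (96) + (0) + (-36) + (0) + (0) + (-81) + (0) + (0) + (0) = -21.
Reducing mod 7: -21 ≡ 0 (mod 7).
Since F(a, b, c) ≡ 0 (mod 7), P lies on the curve.


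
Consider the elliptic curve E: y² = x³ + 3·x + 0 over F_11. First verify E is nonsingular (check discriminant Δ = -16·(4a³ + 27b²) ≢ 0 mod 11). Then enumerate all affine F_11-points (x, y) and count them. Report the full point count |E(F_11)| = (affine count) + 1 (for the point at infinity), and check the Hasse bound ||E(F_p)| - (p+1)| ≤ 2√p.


Affine points = {(0, 0), (1, 2), (1, 9), (2, 5), (2, 6), (3, 5), (3, 6), (6, 5), (6, 6), (7, 1), (7, 10)}; affine count = 11; |E(F_11)| = 12.

Discriminant check: Δ ∝ 4a³ + 27b² = 4·3³ + 27·0² = 4·27 + 27·0 ≡ 9 (mod 11). Nonzero ⇒ E is nonsingular.
For each x ∈ F_11, compute rhs = x³ + 3·x + 0 mod 11, then count y ∈ F_11 with y² ≡ rhs.
  x = 0: rhs = 0, matching y values: 0 (1 points).
  x = 1: rhs = 4, matching y values: 2, 9 (2 points).
  x = 2: rhs = 3, matching y values: 5, 6 (2 points).
  x = 3: rhs = 3, matching y values: 5, 6 (2 points).
  x = 4: rhs = 10, matching y values: none (0 points).
  x = 5: rhs = 8, matching y values: none (0 points).
  x = 6: rhs = 3, matching y values: 5, 6 (2 points).
  x = 7: rhs = 1, matching y values: 1, 10 (2 points).
  x = 8: rhs = 8, matching y values: none (0 points).
  x = 9: rhs = 8, matching y values: none (0 points).
  x = 10: rhs = 7, matching y values: none (0 points).
Total affine count: 11.
Full point count |E(F_11)| = 11 + 1 = 12.
Hasse bound: |12 − (11+1)| = |0| = 0 ≤ 2√11 ≈ 6.6332 ✓.


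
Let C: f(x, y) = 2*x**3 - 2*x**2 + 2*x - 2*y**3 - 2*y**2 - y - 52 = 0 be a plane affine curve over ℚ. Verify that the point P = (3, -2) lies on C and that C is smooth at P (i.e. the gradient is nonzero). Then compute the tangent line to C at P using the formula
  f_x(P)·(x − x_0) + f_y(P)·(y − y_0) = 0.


Tangent line at P: 44*x - 17*y - 166 = 0.

Step 1: f(3, -2) = 0, so P lies on C.
Step 2: partial derivatives
  f_x(x, y) = 6*x**2 - 4*x + 2, f_y(x, y) = -6*y**2 - 4*y - 1.
  f_x(P) = 44, f_y(P) = -17 (gradient nonzero, so P is smooth).
Step 3: tangent line at P: 44·(x − 3) + -17·(y − -2) = 0.
Expanding: 44*x - 17*y - 166 = 0.


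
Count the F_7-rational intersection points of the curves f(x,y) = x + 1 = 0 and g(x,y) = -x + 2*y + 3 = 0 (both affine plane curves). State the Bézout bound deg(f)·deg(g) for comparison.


Common zeros: {(6, 5)}; count = 1; Bézout bound = 1.

deg(f) = 1, deg(g) = 1, so Bézout bound = 1.
Scan x ∈ F_7. For each x, list the y ∈ F_7 with f(x, y) ≡ 0 and those with g(x, y) ≡ 0 (mod 7); the common zeros in that column are the intersection.
  x = 0: f ≡ 0 at y ∈ ∅; g ≡ 0 at y ∈ {2}; common: ∅.
  x = 1: f ≡ 0 at y ∈ ∅; g ≡ 0 at y ∈ {6}; common: ∅.
  x = 2: f ≡ 0 at y ∈ ∅; g ≡ 0 at y ∈ {3}; common: ∅.
  x = 3: f ≡ 0 at y ∈ ∅; g ≡ 0 at y ∈ {0}; common: ∅.
  x = 4: f ≡ 0 at y ∈ ∅; g ≡ 0 at y ∈ {4}; common: ∅.
  x = 5: f ≡ 0 at y ∈ ∅; g ≡ 0 at y ∈ {1}; common: ∅.
  x = 6: f ≡ 0 at y ∈ {0, 1, 2, 3, 4, 5, 6}; g ≡ 0 at y ∈ {5}; common: {5}.
Collecting: common zeros = {(6, 5)}, so the count is 1.
Comparison with the Bézout bound: 1 ≤ 1 = deg(f)·deg(g), as expected for curves with no common component (the bound is attained).


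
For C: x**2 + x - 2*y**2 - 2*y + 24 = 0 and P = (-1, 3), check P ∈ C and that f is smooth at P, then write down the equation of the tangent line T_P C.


Tangent line at P: -x - 14*y + 41 = 0.

Step 1: f(-1, 3) = 0, so P lies on C.
Step 2: partial derivatives
  f_x(x, y) = 2*x + 1, f_y(x, y) = -4*y - 2.
  f_x(P) = -1, f_y(P) = -14 (gradient nonzero, so P is smooth).
Step 3: tangent line at P: -1·(x − -1) + -14·(y − 3) = 0.
Expanding: -x - 14*y + 41 = 0.


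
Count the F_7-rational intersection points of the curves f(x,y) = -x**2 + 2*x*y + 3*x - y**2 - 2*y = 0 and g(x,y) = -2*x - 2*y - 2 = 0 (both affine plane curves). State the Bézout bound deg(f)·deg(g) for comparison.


Common zeros: ∅; count = 0; Bézout bound = 2.

deg(f) = 2, deg(g) = 1, so Bézout bound = 2.
Scan x ∈ F_7. For each x, list the y ∈ F_7 with f(x, y) ≡ 0 and those with g(x, y) ≡ 0 (mod 7); the common zeros in that column are the intersection.
  x = 0: f ≡ 0 at y ∈ {0, 5}; g ≡ 0 at y ∈ {6}; common: ∅.
  x = 1: f ≡ 0 at y ∈ {3, 4}; g ≡ 0 at y ∈ {5}; common: ∅.
  x = 2: f ≡ 0 at y ∈ ∅; g ≡ 0 at y ∈ {4}; common: ∅.
  x = 3: f ≡ 0 at y ∈ {0, 4}; g ≡ 0 at y ∈ {3}; common: ∅.
  x = 4: f ≡ 0 at y ∈ ∅; g ≡ 0 at y ∈ {2}; common: ∅.
  x = 5: f ≡ 0 at y ∈ ∅; g ≡ 0 at y ∈ {1}; common: ∅.
  x = 6: f ≡ 0 at y ∈ {5}; g ≡ 0 at y ∈ {0}; common: ∅.
Collecting: common zeros = ∅, so the count is 0.
Comparison with the Bézout bound: 0 ≤ 2 = deg(f)·deg(g), as expected for curves with no common component (the affine F_7-count falls short of the bound because intersections may lie at infinity, over extension fields, or carry multiplicity).


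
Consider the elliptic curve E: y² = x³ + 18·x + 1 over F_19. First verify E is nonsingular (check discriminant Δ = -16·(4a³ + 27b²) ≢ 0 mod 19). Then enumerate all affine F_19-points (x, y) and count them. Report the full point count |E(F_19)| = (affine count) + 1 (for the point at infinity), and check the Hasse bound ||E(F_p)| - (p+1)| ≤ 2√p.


Affine points = {(0, 1), (0, 18), (1, 1), (1, 18), (2, 8), (2, 11), (3, 5), (3, 14), (4, 2), (4, 17), (5, 8), (5, 11), (8, 7), (8, 12), (12, 8), (12, 11), (13, 0), (15, 6), (15, 13), (18, 1), (18, 18)}; affine count = 21; |E(F_19)| = 22.

Discriminant check: Δ ∝ 4a³ + 27b² = 4·18³ + 27·1² = 4·5832 + 27·1 ≡ 4 (mod 19). Nonzero ⇒ E is nonsingular.
For each x ∈ F_19, compute rhs = x³ + 18·x + 1 mod 19, then count y ∈ F_19 with y² ≡ rhs.
  x = 0: rhs = 1, matching y values: 1, 18 (2 points).
  x = 1: rhs = 1, matching y values: 1, 18 (2 points).
  x = 2: rhs = 7, matching y values: 8, 11 (2 points).
  x = 3: rhs = 6, matching y values: 5, 14 (2 points).
  x = 4: rhs = 4, matching y values: 2, 17 (2 points).
  x = 5: rhs = 7, matching y values: 8, 11 (2 points).
  x = 6: rhs = 2, matching y values: none (0 points).
  x = 7: rhs = 14, matching y values: none (0 points).
  x = 8: rhs = 11, matching y values: 7, 12 (2 points).
  x = 9: rhs = 18, matching y values: none (0 points).
  x = 10: rhs = 3, matching y values: none (0 points).
  x = 11: rhs = 10, matching y values: none (0 points).
  x = 12: rhs = 7, matching y values: 8, 11 (2 points).
  x = 13: rhs = 0, matching y values: 0 (1 points).
  x = 14: rhs = 14, matching y values: none (0 points).
  x = 15: rhs = 17, matching y values: 6, 13 (2 points).
  x = 16: rhs = 15, matching y values: none (0 points).
  x = 17: rhs = 14, matching y values: none (0 points).
  x = 18: rhs = 1, matching y values: 1, 18 (2 points).
Total affine count: 21.
Full point count |E(F_19)| = 21 + 1 = 22.
Hasse bound: |22 − (19+1)| = |2| = 2 ≤ 2√19 ≈ 8.7178 ✓.


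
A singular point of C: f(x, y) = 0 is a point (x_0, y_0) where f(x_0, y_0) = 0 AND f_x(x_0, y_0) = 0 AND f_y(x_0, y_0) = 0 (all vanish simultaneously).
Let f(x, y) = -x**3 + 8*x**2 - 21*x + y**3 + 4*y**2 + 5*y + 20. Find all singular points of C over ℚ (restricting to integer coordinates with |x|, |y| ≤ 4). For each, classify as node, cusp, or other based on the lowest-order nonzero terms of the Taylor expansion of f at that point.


Singular points: {(3, -1)}; classification: node.

Compute partial derivatives:
  f_x = -3*x**2 + 16*x - 21.
  f_y = 3*y**2 + 8*y + 5.
Scan x_0 ∈ {−4, ..., 4}. For each x_0, f_y(x_0, y) is a polynomial in y; find its integer roots y ∈ {−4, ..., 4}, then test f_x and f at those candidates.
  x = -4: f_y(-4, y) = 3*y**2 + 8*y + 5; vanishes at y ∈ {-1}. (-4, -1): f_x = -133 ≠ 0.
  x = -3: f_y(-3, y) = 3*y**2 + 8*y + 5; vanishes at y ∈ {-1}. (-3, -1): f_x = -96 ≠ 0.
  x = -2: f_y(-2, y) = 3*y**2 + 8*y + 5; vanishes at y ∈ {-1}. (-2, -1): f_x = -65 ≠ 0.
  x = -1: f_y(-1, y) = 3*y**2 + 8*y + 5; vanishes at y ∈ {-1}. (-1, -1): f_x = -40 ≠ 0.
  x = 0: f_y(0, y) = 3*y**2 + 8*y + 5; vanishes at y ∈ {-1}. (0, -1): f_x = -21 ≠ 0.
  x = 1: f_y(1, y) = 3*y**2 + 8*y + 5; vanishes at y ∈ {-1}. (1, -1): f_x = -8 ≠ 0.
  x = 2: f_y(2, y) = 3*y**2 + 8*y + 5; vanishes at y ∈ {-1}. (2, -1): f_x = -1 ≠ 0.
  x = 3: f_y(3, y) = 3*y**2 + 8*y + 5; vanishes at y ∈ {-1}. (3, -1): f_x = 0, f = 0 — SINGULAR.
  x = 4: f_y(4, y) = 3*y**2 + 8*y + 5; vanishes at y ∈ {-1}. (4, -1): f_x = -5 ≠ 0.
Only singular point on the grid: (3, -1).
Classify: substitute x = 3 + u, y = -1 + v and expand: f = -u**3 - u**2 + v**3 + v**2.
No constant or linear terms (consistent with a singular point). Quadratic part: -u**2 + v**2. Cubic part: -u**3 + v**3.
The quadratic part v**2 - u**2 = (v − u)(v + u) splits into two distinct linear factors, so there are two distinct tangent lines y − -1 = ±(x − 3) — this is a node (ordinary double point).
Classification: node.


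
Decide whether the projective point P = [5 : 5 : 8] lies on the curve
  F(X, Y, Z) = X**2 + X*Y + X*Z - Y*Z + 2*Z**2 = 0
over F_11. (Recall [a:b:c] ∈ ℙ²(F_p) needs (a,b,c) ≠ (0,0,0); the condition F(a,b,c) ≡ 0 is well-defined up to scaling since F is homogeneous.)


F(5,5,8) ≡ 2 (mod 11); P is NOT on the curve.

Evaluate F(5, 5, 8) term-by-term (mod 11).
  X**2 ↦ 1·25·1·1 = 25
  X*Y ↦ 1·5·5·1 = 25
  X*Z ↦ 1·5·1·8 = 40
  -Y*Z ↦ -1·1·5·8 = -40
  2*Z**2 ↦ 2·1·1·64 = 128
Sum: F(5, 5, 8) = (25) + (25) + (40) + (-40) + (128) = 178.
Reducing mod 11: 178 ≡ 2 (mod 11).
Since F(a, b, c) ≡ 2 ≠ 0 (mod 11), P does NOT lie on the curve.


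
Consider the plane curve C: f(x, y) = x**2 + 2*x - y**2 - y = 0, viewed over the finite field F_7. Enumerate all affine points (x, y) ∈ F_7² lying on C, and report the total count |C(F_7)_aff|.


Affine F_7-points: {(0, 0), (0, 6), (5, 0), (5, 6), (6, 2), (6, 4)}; count = 6.

For each of the 49 pairs (x, y) ∈ F_7², evaluate f(x, y) mod 7. Record the zeros.
  x = 0: [0↦0, 1↦5, 2↦1, 3↦2, 4↦1, 5↦5, 6↦0]  zeros at y ∈ {0, 6}
  x = 1: [0↦3, 1↦1, 2↦4, 3↦5, 4↦4, 5↦1, 6↦3]  zeros at y ∈ ∅
  x = 2: [0↦1, 1↦6, 2↦2, 3↦3, 4↦2, 5↦6, 6↦1]  zeros at y ∈ ∅
  x = 3: [0↦1, 1↦6, 2↦2, 3↦3, 4↦2, 5↦6, 6↦1]  zeros at y ∈ ∅
  x = 4: [0↦3, 1↦1, 2↦4, 3↦5, 4↦4, 5↦1, 6↦3]  zeros at y ∈ ∅
  x = 5: [0↦0, 1↦5, 2↦1, 3↦2, 4↦1, 5↦5, 6↦0]  zeros at y ∈ {0, 6}
  x = 6: [0↦6, 1↦4, 2↦0, 3↦1, 4↦0, 5↦4, 6↦6]  zeros at y ∈ {2, 4}
Collecting zeros: affine points = {(0, 0), (0, 6), (5, 0), (5, 6), (6, 2), (6, 4)}.
Total count |C(F_7)_aff| = 6.


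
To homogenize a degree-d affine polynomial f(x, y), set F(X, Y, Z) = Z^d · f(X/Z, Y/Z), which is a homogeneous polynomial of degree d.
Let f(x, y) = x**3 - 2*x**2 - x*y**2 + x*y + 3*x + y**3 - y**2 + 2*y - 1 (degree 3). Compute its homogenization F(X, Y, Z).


F(X, Y, Z) = X**3 - 2*X**2*Z - X*Y**2 + X*Y*Z + 3*X*Z**2 + Y**3 - Y**2*Z + 2*Y*Z**2 - Z**3

deg(f) = 3.
Substitute x = X/Z, y = Y/Z into f, then multiply by Z^3.
  monomial 1·x^3·y^0 ↦ 1·X^3·Y^0·Z^0.
  monomial -2·x^2·y^0 ↦ -2·X^2·Y^0·Z^1.
  monomial -1·x^1·y^2 ↦ -1·X^1·Y^2·Z^0.
  monomial 1·x^1·y^1 ↦ 1·X^1·Y^1·Z^1.
  monomial 3·x^1·y^0 ↦ 3·X^1·Y^0·Z^2.
  monomial 1·x^0·y^3 ↦ 1·X^0·Y^3·Z^0.
  monomial -1·x^0·y^2 ↦ -1·X^0·Y^2·Z^1.
  monomial 2·x^0·y^1 ↦ 2·X^0·Y^1·Z^2.
  monomial -1·x^0·y^0 ↦ -1·X^0·Y^0·Z^3.
Collecting: F(X, Y, Z) = X**3 - 2*X**2*Z - X*Y**2 + X*Y*Z + 3*X*Z**2 + Y**3 - Y**2*Z + 2*Y*Z**2 - Z**3.


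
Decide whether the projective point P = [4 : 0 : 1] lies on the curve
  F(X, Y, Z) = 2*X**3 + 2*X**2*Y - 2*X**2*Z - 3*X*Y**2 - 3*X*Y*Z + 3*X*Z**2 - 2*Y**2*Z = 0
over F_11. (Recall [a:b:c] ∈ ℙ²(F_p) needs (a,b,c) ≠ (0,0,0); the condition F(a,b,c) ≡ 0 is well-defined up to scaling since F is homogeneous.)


F(4,0,1) ≡ 9 (mod 11); P is NOT on the curve.

Evaluate F(4, 0, 1) term-by-term (mod 11).
  2*X**3 ↦ 2·64·1·1 = 128
  2*X**2*Y ↦ 2·16·0·1 = 0
  -2*X**2*Z ↦ -2·16·1·1 = -32
  -3*X*Y**2 ↦ -3·4·0·1 = 0
  -3*X*Y*Z ↦ -3·4·0·1 = 0
  3*X*Z**2 ↦ 3·4·1·1 = 12
  -2*Y**2*Z ↦ -2·1·0·1 = 0
Sum: F(4, 0, 1) = (128) + (0) + (-32) + (0) + (0) + (12) + (0) = 108.
Reducing mod 11: 108 ≡ 9 (mod 11).
Since F(a, b, c) ≡ 9 ≠ 0 (mod 11), P does NOT lie on the curve.


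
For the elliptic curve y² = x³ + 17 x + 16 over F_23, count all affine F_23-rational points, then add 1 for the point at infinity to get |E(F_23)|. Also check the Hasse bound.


Affine points = {(0, 4), (0, 19), (2, 9), (2, 14), (3, 5), (3, 18), (6, 9), (6, 14), (7, 8), (7, 15), (9, 1), (9, 22), (10, 6), (10, 17), (11, 4), (11, 19), (12, 4), (12, 19), (14, 10), (14, 13), (15, 9), (15, 14), (18, 6), (18, 17)}; affine count = 24; |E(F_23)| = 25.

Discriminant check: Δ ∝ 4a³ + 27b² = 4·17³ + 27·16² = 4·4913 + 27·256 ≡ 22 (mod 23). Nonzero ⇒ E is nonsingular.
For each x ∈ F_23, compute rhs = x³ + 17·x + 16 mod 23, then count y ∈ F_23 with y² ≡ rhs.
  x = 0: rhs = 16, matching y values: 4, 19 (2 points).
  x = 1: rhs = 11, matching y values: none (0 points).
  x = 2: rhs = 12, matching y values: 9, 14 (2 points).
  x = 3: rhs = 2, matching y values: 5, 18 (2 points).
  x = 4: rhs = 10, matching y values: none (0 points).
  x = 5: rhs = 19, matching y values: none (0 points).
  x = 6: rhs = 12, matching y values: 9, 14 (2 points).
  x = 7: rhs = 18, matching y values: 8, 15 (2 points).
  x = 8: rhs = 20, matching y values: none (0 points).
  x = 9: rhs = 1, matching y values: 1, 22 (2 points).
  x = 10: rhs = 13, matching y values: 6, 17 (2 points).
  x = 11: rhs = 16, matching y values: 4, 19 (2 points).
  x = 12: rhs = 16, matching y values: 4, 19 (2 points).
  x = 13: rhs = 19, matching y values: none (0 points).
  x = 14: rhs = 8, matching y values: 10, 13 (2 points).
  x = 15: rhs = 12, matching y values: 9, 14 (2 points).
  x = 16: rhs = 14, matching y values: none (0 points).
  x = 17: rhs = 20, matching y values: none (0 points).
  x = 18: rhs = 13, matching y values: 6, 17 (2 points).
  x = 19: rhs = 22, matching y values: none (0 points).
  x = 20: rhs = 7, matching y values: none (0 points).
  x = 21: rhs = 20, matching y values: none (0 points).
  x = 22: rhs = 21, matching y values: none (0 points).
Total affine count: 24.
Full point count |E(F_23)| = 24 + 1 = 25.
Hasse bound: |25 − (23+1)| = |1| = 1 ≤ 2√23 ≈ 9.5917 ✓.


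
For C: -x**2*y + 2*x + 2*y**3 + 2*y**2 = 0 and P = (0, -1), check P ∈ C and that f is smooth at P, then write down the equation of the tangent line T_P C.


Tangent line at P: 2*x + 2*y + 2 = 0.

Step 1: f(0, -1) = 0, so P lies on C.
Step 2: partial derivatives
  f_x(x, y) = -2*x*y + 2, f_y(x, y) = -x**2 + 6*y**2 + 4*y.
  f_x(P) = 2, f_y(P) = 2 (gradient nonzero, so P is smooth).
Step 3: tangent line at P: 2·(x − 0) + 2·(y − -1) = 0.
Expanding: 2*x + 2*y + 2 = 0.


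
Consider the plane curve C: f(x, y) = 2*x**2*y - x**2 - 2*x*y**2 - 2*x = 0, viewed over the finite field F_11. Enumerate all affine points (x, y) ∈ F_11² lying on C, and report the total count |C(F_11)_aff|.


Affine F_11-points: {(0, 0), (0, 1), (0, 2), (0, 3), (0, 4), (0, 5), (0, 6), (0, 7), (0, 8), (0, 9), (0, 10), (4, 1), (4, 3), (5, 8), (6, 7), (6, 10), (7, 2), (7, 5), (8, 4), (9, 0), (9, 9)}; count = 21.

For each of the 121 pairs (x, y) ∈ F_11², evaluate f(x, y) mod 11. Record the zeros.
  x = 0: [0↦0, 1↦0, 2↦0, 3↦0, 4↦0, 5↦0, 6↦0, 7↦0, 8↦0, 9↦0, 10↦0]  zeros at y ∈ {0, 1, 2, 3, 4, 5, 6, 7, 8, 9, 10}
  x = 1: [0↦8, 1↦8, 2↦4, 3↦7, 4↦6, 5↦1, 6↦3, 7↦1, 8↦6, 9↦7, 10↦4]  zeros at y ∈ ∅
  x = 2: [0↦3, 1↦7, 2↦3, 3↦2, 4↦4, 5↦9, 6↦6, 7↦6, 8↦9, 9↦4, 10↦2]  zeros at y ∈ ∅
  x = 3: [0↦7, 1↦8, 2↦8, 3↦7, 4↦5, 5↦2, 6↦9, 7↦4, 8↦9, 9↦2, 10↦5]  zeros at y ∈ ∅
  x = 4: [0↦9, 1↦0, 2↦8, 3↦0, 4↦9, 5↦2, 6↦1, 7↦6, 8↦6, 9↦1, 10↦2]  zeros at y ∈ {1, 3}
  x = 5: [0↦9, 1↦5, 2↦3, 3↦3, 4↦5, 5↦9, 6↦4, 7↦1, 8↦0, 9↦1, 10↦4]  zeros at y ∈ {8}
  x = 6: [0↦7, 1↦1, 2↦4, 3↦5, 4↦4, 5↦1, 6↦7, 7↦0, 8↦2, 9↦2, 10↦0]  zeros at y ∈ {7, 10}
  x = 7: [0↦3, 1↦10, 2↦0, 3↦6, 4↦6, 5↦0, 6↦10, 7↦3, 8↦1, 9↦4, 10↦1]  zeros at y ∈ {2, 5}
  x = 8: [0↦8, 1↦10, 2↦2, 3↦6, 4↦0, 5↦6, 6↦2, 7↦10, 8↦8, 9↦7, 10↦7]  zeros at y ∈ {4}
  x = 9: [0↦0, 1↦1, 2↦10, 3↦5, 4↦8, 5↦8, 6↦5, 7↦10, 8↦1, 9↦0, 10↦7]  zeros at y ∈ {0, 9}
  x = 10: [0↦1, 1↦5, 2↦2, 3↦3, 4↦8, 5↦6, 6↦8, 7↦3, 8↦2, 9↦5, 10↦1]  zeros at y ∈ ∅
Collecting zeros: affine points = {(0, 0), (0, 1), (0, 2), (0, 3), (0, 4), (0, 5), (0, 6), (0, 7), (0, 8), (0, 9), (0, 10), (4, 1), (4, 3), (5, 8), (6, 7), (6, 10), (7, 2), (7, 5), (8, 4), (9, 0), (9, 9)}.
Total count |C(F_11)_aff| = 21.


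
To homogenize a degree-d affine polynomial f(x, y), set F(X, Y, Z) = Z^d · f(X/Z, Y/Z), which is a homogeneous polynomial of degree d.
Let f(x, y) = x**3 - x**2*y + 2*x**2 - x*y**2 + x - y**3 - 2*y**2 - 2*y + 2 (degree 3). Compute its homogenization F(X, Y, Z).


F(X, Y, Z) = X**3 - X**2*Y + 2*X**2*Z - X*Y**2 + X*Z**2 - Y**3 - 2*Y**2*Z - 2*Y*Z**2 + 2*Z**3

deg(f) = 3.
Substitute x = X/Z, y = Y/Z into f, then multiply by Z^3.
  monomial 1·x^3·y^0 ↦ 1·X^3·Y^0·Z^0.
  monomial -1·x^2·y^1 ↦ -1·X^2·Y^1·Z^0.
  monomial 2·x^2·y^0 ↦ 2·X^2·Y^0·Z^1.
  monomial -1·x^1·y^2 ↦ -1·X^1·Y^2·Z^0.
  monomial 1·x^1·y^0 ↦ 1·X^1·Y^0·Z^2.
  monomial -1·x^0·y^3 ↦ -1·X^0·Y^3·Z^0.
  monomial -2·x^0·y^2 ↦ -2·X^0·Y^2·Z^1.
  monomial -2·x^0·y^1 ↦ -2·X^0·Y^1·Z^2.
  monomial 2·x^0·y^0 ↦ 2·X^0·Y^0·Z^3.
Collecting: F(X, Y, Z) = X**3 - X**2*Y + 2*X**2*Z - X*Y**2 + X*Z**2 - Y**3 - 2*Y**2*Z - 2*Y*Z**2 + 2*Z**3.


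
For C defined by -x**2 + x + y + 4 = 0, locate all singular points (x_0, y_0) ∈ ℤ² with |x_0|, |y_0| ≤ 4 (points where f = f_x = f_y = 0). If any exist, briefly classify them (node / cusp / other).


No singular points in the scanned grid; C is smooth there.

Compute partial derivatives:
  f_x = 1 - 2*x.
  f_y = 1.
f_y = 1 is a nonzero constant, so f_y never vanishes: no point (x, y) can satisfy f = f_x = f_y = 0. In particular no (x, y) ∈ {−4, ..., 4}² is singular; the curve is smooth.


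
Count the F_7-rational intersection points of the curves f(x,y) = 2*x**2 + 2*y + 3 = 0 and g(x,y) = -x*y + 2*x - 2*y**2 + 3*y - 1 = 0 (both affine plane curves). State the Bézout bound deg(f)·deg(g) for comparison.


Common zeros: {(2, 5), (4, 0)}; count = 2; Bézout bound = 4.

deg(f) = 2, deg(g) = 2, so Bézout bound = 4.
Scan x ∈ F_7. For each x, list the y ∈ F_7 with f(x, y) ≡ 0 and those with g(x, y) ≡ 0 (mod 7); the common zeros in that column are the intersection.
  x = 0: f ≡ 0 at y ∈ {2}; g ≡ 0 at y ∈ {1, 4}; common: ∅.
  x = 1: f ≡ 0 at y ∈ {1}; g ≡ 0 at y ∈ ∅; common: ∅.
  x = 2: f ≡ 0 at y ∈ {5}; g ≡ 0 at y ∈ {5, 6}; common: {5}.
  x = 3: f ≡ 0 at y ∈ {0}; g ≡ 0 at y ∈ ∅; common: ∅.
  x = 4: f ≡ 0 at y ∈ {0}; g ≡ 0 at y ∈ {0, 3}; common: {0}.
  x = 5: f ≡ 0 at y ∈ {5}; g ≡ 0 at y ∈ ∅; common: ∅.
  x = 6: f ≡ 0 at y ∈ {1}; g ≡ 0 at y ∈ ∅; common: ∅.
Collecting: common zeros = {(2, 5), (4, 0)}, so the count is 2.
Comparison with the Bézout bound: 2 ≤ 4 = deg(f)·deg(g), as expected for curves with no common component (the affine F_7-count falls short of the bound because intersections may lie at infinity, over extension fields, or carry multiplicity).


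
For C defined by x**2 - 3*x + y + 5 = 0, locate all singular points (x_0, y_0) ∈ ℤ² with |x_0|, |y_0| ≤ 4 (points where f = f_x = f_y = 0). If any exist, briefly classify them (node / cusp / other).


No singular points in the scanned grid; C is smooth there.

Compute partial derivatives:
  f_x = 2*x - 3.
  f_y = 1.
f_y = 1 is a nonzero constant, so f_y never vanishes: no point (x, y) can satisfy f = f_x = f_y = 0. In particular no (x, y) ∈ {−4, ..., 4}² is singular; the curve is smooth.


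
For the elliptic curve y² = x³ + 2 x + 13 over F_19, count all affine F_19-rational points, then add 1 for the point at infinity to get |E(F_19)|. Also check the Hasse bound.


Affine points = {(1, 4), (1, 15), (2, 5), (2, 14), (4, 3), (4, 16), (7, 3), (7, 16), (8, 3), (8, 16), (9, 0), (10, 8), (10, 11), (11, 6), (11, 13), (12, 6), (12, 13), (14, 7), (14, 12), (15, 6), (15, 13), (17, 1), (17, 18)}; affine count = 23; |E(F_19)| = 24.

Discriminant check: Δ ∝ 4a³ + 27b² = 4·2³ + 27·13² = 4·8 + 27·169 ≡ 16 (mod 19). Nonzero ⇒ E is nonsingular.
For each x ∈ F_19, compute rhs = x³ + 2·x + 13 mod 19, then count y ∈ F_19 with y² ≡ rhs.
  x = 0: rhs = 13, matching y values: none (0 points).
  x = 1: rhs = 16, matching y values: 4, 15 (2 points).
  x = 2: rhs = 6, matching y values: 5, 14 (2 points).
  x = 3: rhs = 8, matching y values: none (0 points).
  x = 4: rhs = 9, matching y values: 3, 16 (2 points).
  x = 5: rhs = 15, matching y values: none (0 points).
  x = 6: rhs = 13, matching y values: none (0 points).
  x = 7: rhs = 9, matching y values: 3, 16 (2 points).
  x = 8: rhs = 9, matching y values: 3, 16 (2 points).
  x = 9: rhs = 0, matching y values: 0 (1 points).
  x = 10: rhs = 7, matching y values: 8, 11 (2 points).
  x = 11: rhs = 17, matching y values: 6, 13 (2 points).
  x = 12: rhs = 17, matching y values: 6, 13 (2 points).
  x = 13: rhs = 13, matching y values: none (0 points).
  x = 14: rhs = 11, matching y values: 7, 12 (2 points).
  x = 15: rhs = 17, matching y values: 6, 13 (2 points).
  x = 16: rhs = 18, matching y values: none (0 points).
  x = 17: rhs = 1, matching y values: 1, 18 (2 points).
  x = 18: rhs = 10, matching y values: none (0 points).
Total affine count: 23.
Full point count |E(F_19)| = 23 + 1 = 24.
Hasse bound: |24 − (19+1)| = |4| = 4 ≤ 2√19 ≈ 8.7178 ✓.


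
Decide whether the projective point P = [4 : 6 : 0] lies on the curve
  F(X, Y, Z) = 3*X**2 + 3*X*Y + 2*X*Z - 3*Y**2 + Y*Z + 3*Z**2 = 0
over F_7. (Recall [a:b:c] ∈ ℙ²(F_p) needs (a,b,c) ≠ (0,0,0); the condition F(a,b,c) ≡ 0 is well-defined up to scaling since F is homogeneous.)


F(4,6,0) ≡ 5 (mod 7); P is NOT on the curve.

Evaluate F(4, 6, 0) term-by-term (mod 7).
  3*X**2 ↦ 3·16·1·1 = 48
  3*X*Y ↦ 3·4·6·1 = 72
  2*X*Z ↦ 2·4·1·0 = 0
  -3*Y**2 ↦ -3·1·36·1 = -108
  Y*Z ↦ 1·1·6·0 = 0
  3*Z**2 ↦ 3·1·1·0 = 0
Sum: F(4, 6, 0) = (48) + (72) + (0) + (-108) + (0) + (0) = 12.
Reducing mod 7: 12 ≡ 5 (mod 7).
Since F(a, b, c) ≡ 5 ≠ 0 (mod 7), P does NOT lie on the curve.


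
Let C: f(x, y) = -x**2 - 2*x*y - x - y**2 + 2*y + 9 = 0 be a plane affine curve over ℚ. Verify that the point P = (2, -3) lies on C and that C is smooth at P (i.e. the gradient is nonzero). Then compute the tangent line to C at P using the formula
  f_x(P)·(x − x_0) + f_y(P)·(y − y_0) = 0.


Tangent line at P: x + 4*y + 10 = 0.

Step 1: f(2, -3) = 0, so P lies on C.
Step 2: partial derivatives
  f_x(x, y) = -2*x - 2*y - 1, f_y(x, y) = -2*x - 2*y + 2.
  f_x(P) = 1, f_y(P) = 4 (gradient nonzero, so P is smooth).
Step 3: tangent line at P: 1·(x − 2) + 4·(y − -3) = 0.
Expanding: x + 4*y + 10 = 0.


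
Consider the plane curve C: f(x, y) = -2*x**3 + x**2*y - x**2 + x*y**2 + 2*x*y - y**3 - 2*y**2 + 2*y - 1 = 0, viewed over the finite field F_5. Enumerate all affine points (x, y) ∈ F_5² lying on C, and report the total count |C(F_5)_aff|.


Affine F_5-points: {(0, 3), (1, 3), (2, 4), (4, 0)}; count = 4.

For each of the 25 pairs (x, y) ∈ F_5², evaluate f(x, y) mod 5. Record the zeros.
  x = 0: [0↦4, 1↦3, 2↦2, 3↦0, 4↦1]  zeros at y ∈ {3}
  x = 1: [0↦1, 1↦4, 2↦4, 3↦0, 4↦1]  zeros at y ∈ {3}
  x = 2: [0↦4, 1↦3, 2↦1, 3↦2, 4↦0]  zeros at y ∈ {4}
  x = 3: [0↦1, 1↦3, 2↦1, 3↦4, 4↦1]  zeros at y ∈ ∅
  x = 4: [0↦0, 1↦2, 2↦2, 3↦4, 4↦2]  zeros at y ∈ {0}
Collecting zeros: affine points = {(0, 3), (1, 3), (2, 4), (4, 0)}.
Total count |C(F_5)_aff| = 4.


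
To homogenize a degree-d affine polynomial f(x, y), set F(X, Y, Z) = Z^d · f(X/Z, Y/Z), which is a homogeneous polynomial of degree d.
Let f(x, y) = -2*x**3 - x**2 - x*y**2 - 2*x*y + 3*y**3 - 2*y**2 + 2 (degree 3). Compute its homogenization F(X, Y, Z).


F(X, Y, Z) = -2*X**3 - X**2*Z - X*Y**2 - 2*X*Y*Z + 3*Y**3 - 2*Y**2*Z + 2*Z**3

deg(f) = 3.
Substitute x = X/Z, y = Y/Z into f, then multiply by Z^3.
  monomial -2·x^3·y^0 ↦ -2·X^3·Y^0·Z^0.
  monomial -1·x^2·y^0 ↦ -1·X^2·Y^0·Z^1.
  monomial -1·x^1·y^2 ↦ -1·X^1·Y^2·Z^0.
  monomial -2·x^1·y^1 ↦ -2·X^1·Y^1·Z^1.
  monomial 3·x^0·y^3 ↦ 3·X^0·Y^3·Z^0.
  monomial -2·x^0·y^2 ↦ -2·X^0·Y^2·Z^1.
  monomial 2·x^0·y^0 ↦ 2·X^0·Y^0·Z^3.
Collecting: F(X, Y, Z) = -2*X**3 - X**2*Z - X*Y**2 - 2*X*Y*Z + 3*Y**3 - 2*Y**2*Z + 2*Z**3.


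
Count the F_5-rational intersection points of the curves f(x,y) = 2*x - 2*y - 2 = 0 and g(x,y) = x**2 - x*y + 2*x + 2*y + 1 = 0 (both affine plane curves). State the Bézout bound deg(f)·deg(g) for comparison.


Common zeros: ∅; count = 0; Bézout bound = 2.

deg(f) = 1, deg(g) = 2, so Bézout bound = 2.
Scan x ∈ F_5. For each x, list the y ∈ F_5 with f(x, y) ≡ 0 and those with g(x, y) ≡ 0 (mod 5); the common zeros in that column are the intersection.
  x = 0: f ≡ 0 at y ∈ {4}; g ≡ 0 at y ∈ {2}; common: ∅.
  x = 1: f ≡ 0 at y ∈ {0}; g ≡ 0 at y ∈ {1}; common: ∅.
  x = 2: f ≡ 0 at y ∈ {1}; g ≡ 0 at y ∈ ∅; common: ∅.
  x = 3: f ≡ 0 at y ∈ {2}; g ≡ 0 at y ∈ {1}; common: ∅.
  x = 4: f ≡ 0 at y ∈ {3}; g ≡ 0 at y ∈ {0}; common: ∅.
Collecting: common zeros = ∅, so the count is 0.
Comparison with the Bézout bound: 0 ≤ 2 = deg(f)·deg(g), as expected for curves with no common component (the affine F_5-count falls short of the bound because intersections may lie at infinity, over extension fields, or carry multiplicity).


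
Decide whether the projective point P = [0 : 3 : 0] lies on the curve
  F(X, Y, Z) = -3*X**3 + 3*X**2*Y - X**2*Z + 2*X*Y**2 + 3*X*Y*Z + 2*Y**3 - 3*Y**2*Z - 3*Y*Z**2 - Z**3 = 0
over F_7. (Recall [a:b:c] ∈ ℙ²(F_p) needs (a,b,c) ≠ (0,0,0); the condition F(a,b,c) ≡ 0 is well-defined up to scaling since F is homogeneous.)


F(0,3,0) ≡ 5 (mod 7); P is NOT on the curve.

Evaluate F(0, 3, 0) term-by-term (mod 7).
  -3*X**3 ↦ -3·0·1·1 = 0
  3*X**2*Y ↦ 3·0·3·1 = 0
  -X**2*Z ↦ -1·0·1·0 = 0
  2*X*Y**2 ↦ 2·0·9·1 = 0
  3*X*Y*Z ↦ 3·0·3·0 = 0
  2*Y**3 ↦ 2·1·27·1 = 54
  -3*Y**2*Z ↦ -3·1·9·0 = 0
  -3*Y*Z**2 ↦ -3·1·3·0 = 0
  -Z**3 ↦ -1·1·1·0 = 0
Sum: F(0, 3, 0) = (0) + (0) + (0) + (0) + (0) + (54) + (0) + (0) + (0) = 54.
Reducing mod 7: 54 ≡ 5 (mod 7).
Since F(a, b, c) ≡ 5 ≠ 0 (mod 7), P does NOT lie on the curve.


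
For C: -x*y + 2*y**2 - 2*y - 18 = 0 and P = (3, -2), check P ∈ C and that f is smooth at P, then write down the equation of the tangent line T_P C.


Tangent line at P: 2*x - 13*y - 32 = 0.

Step 1: f(3, -2) = 0, so P lies on C.
Step 2: partial derivatives
  f_x(x, y) = -y, f_y(x, y) = -x + 4*y - 2.
  f_x(P) = 2, f_y(P) = -13 (gradient nonzero, so P is smooth).
Step 3: tangent line at P: 2·(x − 3) + -13·(y − -2) = 0.
Expanding: 2*x - 13*y - 32 = 0.


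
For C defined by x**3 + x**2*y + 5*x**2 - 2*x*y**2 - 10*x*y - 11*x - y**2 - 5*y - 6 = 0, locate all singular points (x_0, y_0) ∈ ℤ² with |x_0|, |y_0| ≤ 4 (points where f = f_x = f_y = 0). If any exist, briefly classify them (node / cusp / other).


Singular points: {(-1, -3)}; classification: node.

Compute partial derivatives:
  f_x = 3*x**2 + 2*x*y + 10*x - 2*y**2 - 10*y - 11.
  f_y = x**2 - 4*x*y - 10*x - 2*y - 5.
Scan x_0 ∈ {−4, ..., 4}. For each x_0, f_y(x_0, y) is a polynomial in y; find its integer roots y ∈ {−4, ..., 4}, then test f_x and f at those candidates.
  x = -4: f_y(-4, y) = 14*y + 51; no integer root y with |y| ≤ 4.
  x = -3: f_y(-3, y) = 10*y + 34; no integer root y with |y| ≤ 4.
  x = -2: f_y(-2, y) = 6*y + 19; no integer root y with |y| ≤ 4.
  x = -1: f_y(-1, y) = 2*y + 6; vanishes at y ∈ {-3}. (-1, -3): f_x = 0, f = 0 — SINGULAR.
  x = 0: f_y(0, y) = -2*y - 5; no integer root y with |y| ≤ 4.
  x = 1: f_y(1, y) = -6*y - 14; no integer root y with |y| ≤ 4.
  x = 2: f_y(2, y) = -10*y - 21; no integer root y with |y| ≤ 4.
  x = 3: f_y(3, y) = -14*y - 26; no integer root y with |y| ≤ 4.
  x = 4: f_y(4, y) = -18*y - 29; no integer root y with |y| ≤ 4.
Only singular point on the grid: (-1, -3).
Classify: substitute x = -1 + u, y = -3 + v and expand: f = u**3 + u**2*v - u**2 - 2*u*v**2 + v**2.
No constant or linear terms (consistent with a singular point). Quadratic part: -u**2 + v**2. Cubic part: u**3 + u**2*v - 2*u*v**2.
The quadratic part v**2 - u**2 = (v − u)(v + u) splits into two distinct linear factors, so there are two distinct tangent lines y − -3 = ±(x − -1) — this is a node (ordinary double point).
Classification: node.


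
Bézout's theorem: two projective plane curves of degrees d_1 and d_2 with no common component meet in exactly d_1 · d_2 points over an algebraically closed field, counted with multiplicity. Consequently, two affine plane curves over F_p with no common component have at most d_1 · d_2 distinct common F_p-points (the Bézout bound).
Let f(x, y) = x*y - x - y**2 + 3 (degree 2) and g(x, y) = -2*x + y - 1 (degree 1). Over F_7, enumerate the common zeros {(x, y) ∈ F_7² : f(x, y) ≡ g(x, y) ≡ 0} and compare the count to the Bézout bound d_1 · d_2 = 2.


Common zeros: {(2, 5), (3, 0)}; count = 2; Bézout bound = 2.

deg(f) = 2, deg(g) = 1, so Bézout bound = 2.
Scan x ∈ F_7. For each x, list the y ∈ F_7 with f(x, y) ≡ 0 and those with g(x, y) ≡ 0 (mod 7); the common zeros in that column are the intersection.
  x = 0: f ≡ 0 at y ∈ ∅; g ≡ 0 at y ∈ {1}; common: ∅.
  x = 1: f ≡ 0 at y ∈ {2, 6}; g ≡ 0 at y ∈ {3}; common: ∅.
  x = 2: f ≡ 0 at y ∈ {4, 5}; g ≡ 0 at y ∈ {5}; common: {5}.
  x = 3: f ≡ 0 at y ∈ {0, 3}; g ≡ 0 at y ∈ {0}; common: {0}.
  x = 4: f ≡ 0 at y ∈ ∅; g ≡ 0 at y ∈ {2}; common: ∅.
  x = 5: f ≡ 0 at y ∈ ∅; g ≡ 0 at y ∈ {4}; common: ∅.
  x = 6: f ≡ 0 at y ∈ ∅; g ≡ 0 at y ∈ {6}; common: ∅.
Collecting: common zeros = {(2, 5), (3, 0)}, so the count is 2.
Comparison with the Bézout bound: 2 ≤ 2 = deg(f)·deg(g), as expected for curves with no common component (the bound is attained).


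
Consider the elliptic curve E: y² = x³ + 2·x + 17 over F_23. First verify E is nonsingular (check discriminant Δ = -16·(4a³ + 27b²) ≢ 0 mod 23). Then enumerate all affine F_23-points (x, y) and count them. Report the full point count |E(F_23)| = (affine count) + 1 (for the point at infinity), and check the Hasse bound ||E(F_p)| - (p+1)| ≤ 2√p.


Affine points = {(2, 11), (2, 12), (3, 2), (3, 21), (7, 11), (7, 12), (8, 4), (8, 19), (10, 5), (10, 18), (11, 6), (11, 17), (13, 3), (13, 20), (14, 11), (14, 12), (15, 8), (15, 15)}; affine count = 18; |E(F_23)| = 19.

Discriminant check: Δ ∝ 4a³ + 27b² = 4·2³ + 27·17² = 4·8 + 27·289 ≡ 15 (mod 23). Nonzero ⇒ E is nonsingular.
For each x ∈ F_23, compute rhs = x³ + 2·x + 17 mod 23, then count y ∈ F_23 with y² ≡ rhs.
  x = 0: rhs = 17, matching y values: none (0 points).
  x = 1: rhs = 20, matching y values: none (0 points).
  x = 2: rhs = 6, matching y values: 11, 12 (2 points).
  x = 3: rhs = 4, matching y values: 2, 21 (2 points).
  x = 4: rhs = 20, matching y values: none (0 points).
  x = 5: rhs = 14, matching y values: none (0 points).
  x = 6: rhs = 15, matching y values: none (0 points).
  x = 7: rhs = 6, matching y values: 11, 12 (2 points).
  x = 8: rhs = 16, matching y values: 4, 19 (2 points).
  x = 9: rhs = 5, matching y values: none (0 points).
  x = 10: rhs = 2, matching y values: 5, 18 (2 points).
  x = 11: rhs = 13, matching y values: 6, 17 (2 points).
  x = 12: rhs = 21, matching y values: none (0 points).
  x = 13: rhs = 9, matching y values: 3, 20 (2 points).
  x = 14: rhs = 6, matching y values: 11, 12 (2 points).
  x = 15: rhs = 18, matching y values: 8, 15 (2 points).
  x = 16: rhs = 5, matching y values: none (0 points).
  x = 17: rhs = 19, matching y values: none (0 points).
  x = 18: rhs = 20, matching y values: none (0 points).
  x = 19: rhs = 14, matching y values: none (0 points).
  x = 20: rhs = 7, matching y values: none (0 points).
  x = 21: rhs = 5, matching y values: none (0 points).
  x = 22: rhs = 14, matching y values: none (0 points).
Total affine count: 18.
Full point count |E(F_23)| = 18 + 1 = 19.
Hasse bound: |19 − (23+1)| = |-5| = 5 ≤ 2√23 ≈ 9.5917 ✓.


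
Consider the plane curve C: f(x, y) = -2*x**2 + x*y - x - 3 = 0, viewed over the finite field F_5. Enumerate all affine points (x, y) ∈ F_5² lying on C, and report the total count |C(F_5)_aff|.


Affine F_5-points: {(1, 1), (2, 4), (3, 3), (4, 1)}; count = 4.

For each of the 25 pairs (x, y) ∈ F_5², evaluate f(x, y) mod 5. Record the zeros.
  x = 0: [0↦2, 1↦2, 2↦2, 3↦2, 4↦2]  zeros at y ∈ ∅
  x = 1: [0↦4, 1↦0, 2↦1, 3↦2, 4↦3]  zeros at y ∈ {1}
  x = 2: [0↦2, 1↦4, 2↦1, 3↦3, 4↦0]  zeros at y ∈ {4}
  x = 3: [0↦1, 1↦4, 2↦2, 3↦0, 4↦3]  zeros at y ∈ {3}
  x = 4: [0↦1, 1↦0, 2↦4, 3↦3, 4↦2]  zeros at y ∈ {1}
Collecting zeros: affine points = {(1, 1), (2, 4), (3, 3), (4, 1)}.
Total count |C(F_5)_aff| = 4.


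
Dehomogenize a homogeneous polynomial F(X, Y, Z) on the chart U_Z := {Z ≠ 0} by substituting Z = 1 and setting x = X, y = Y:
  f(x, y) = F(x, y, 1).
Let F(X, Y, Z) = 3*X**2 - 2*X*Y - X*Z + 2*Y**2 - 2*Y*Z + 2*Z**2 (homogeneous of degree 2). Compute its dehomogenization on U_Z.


f(x, y) = 3*x**2 - 2*x*y - x + 2*y**2 - 2*y + 2

On U_Z we set Z = 1. Each monomial c·X^i·Y^j·Z^k in F becomes c·x^i·y^j·1^k = c·x^i·y^j.
Substituting Z = 1: F(X, Y, 1) = 3*x**2 - 2*x*y - x + 2*y**2 - 2*y + 2.
Note: deg(f) ≤ deg(F) = 2; strict inequality happens when F is divisible by Z (lost terms).


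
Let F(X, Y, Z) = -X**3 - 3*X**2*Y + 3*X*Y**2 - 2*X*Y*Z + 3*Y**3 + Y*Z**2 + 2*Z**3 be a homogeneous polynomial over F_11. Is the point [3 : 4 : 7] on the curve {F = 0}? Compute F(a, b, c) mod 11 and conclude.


F(3,4,7) ≡ 2 (mod 11); P is NOT on the curve.

Evaluate F(3, 4, 7) term-by-term (mod 11).
  -X**3 ↦ -1·27·1·1 = -27
  -3*X**2*Y ↦ -3·9·4·1 = -108
  3*X*Y**2 ↦ 3·3·16·1 = 144
  -2*X*Y*Z ↦ -2·3·4·7 = -168
  3*Y**3 ↦ 3·1·64·1 = 192
  Y*Z**2 ↦ 1·1·4·49 = 196
  2*Z**3 ↦ 2·1·1·343 = 686
Sum: F(3, 4, 7) = (-27) + (-108) + (144) + (-168) + (192) + (196) + (686) = 915.
Reducing mod 11: 915 ≡ 2 (mod 11).
Since F(a, b, c) ≡ 2 ≠ 0 (mod 11), P does NOT lie on the curve.


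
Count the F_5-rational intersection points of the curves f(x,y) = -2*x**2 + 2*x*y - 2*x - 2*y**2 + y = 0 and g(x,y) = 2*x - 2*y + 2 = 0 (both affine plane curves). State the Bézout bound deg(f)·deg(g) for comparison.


Common zeros: {(2, 3), (4, 0)}; count = 2; Bézout bound = 2.

deg(f) = 2, deg(g) = 1, so Bézout bound = 2.
Scan x ∈ F_5. For each x, list the y ∈ F_5 with f(x, y) ≡ 0 and those with g(x, y) ≡ 0 (mod 5); the common zeros in that column are the intersection.
  x = 0: f ≡ 0 at y ∈ {0, 3}; g ≡ 0 at y ∈ {1}; common: ∅.
  x = 1: f ≡ 0 at y ∈ ∅; g ≡ 0 at y ∈ {2}; common: ∅.
  x = 2: f ≡ 0 at y ∈ {2, 3}; g ≡ 0 at y ∈ {3}; common: {3}.
  x = 3: f ≡ 0 at y ∈ ∅; g ≡ 0 at y ∈ {4}; common: ∅.
  x = 4: f ≡ 0 at y ∈ {0, 2}; g ≡ 0 at y ∈ {0}; common: {0}.
Collecting: common zeros = {(2, 3), (4, 0)}, so the count is 2.
Comparison with the Bézout bound: 2 ≤ 2 = deg(f)·deg(g), as expected for curves with no common component (the bound is attained).


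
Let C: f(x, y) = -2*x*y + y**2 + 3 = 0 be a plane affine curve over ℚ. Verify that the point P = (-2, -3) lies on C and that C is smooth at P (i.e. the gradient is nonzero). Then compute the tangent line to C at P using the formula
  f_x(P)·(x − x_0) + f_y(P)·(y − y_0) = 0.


Tangent line at P: 6*x - 2*y + 6 = 0.

Step 1: f(-2, -3) = 0, so P lies on C.
Step 2: partial derivatives
  f_x(x, y) = -2*y, f_y(x, y) = -2*x + 2*y.
  f_x(P) = 6, f_y(P) = -2 (gradient nonzero, so P is smooth).
Step 3: tangent line at P: 6·(x − -2) + -2·(y − -3) = 0.
Expanding: 6*x - 2*y + 6 = 0.


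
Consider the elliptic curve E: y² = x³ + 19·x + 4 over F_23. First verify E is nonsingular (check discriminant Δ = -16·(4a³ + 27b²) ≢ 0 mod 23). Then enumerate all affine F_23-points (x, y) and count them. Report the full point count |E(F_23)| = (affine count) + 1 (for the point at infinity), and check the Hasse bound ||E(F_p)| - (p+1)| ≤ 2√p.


Affine points = {(0, 2), (0, 21), (1, 1), (1, 22), (2, 2), (2, 21), (4, 11), (4, 12), (6, 9), (6, 14), (8, 1), (8, 22), (11, 7), (11, 16), (14, 1), (14, 22), (19, 5), (19, 18), (20, 9), (20, 14), (21, 2), (21, 21)}; affine count = 22; |E(F_23)| = 23.

Discriminant check: Δ ∝ 4a³ + 27b² = 4·19³ + 27·4² = 4·6859 + 27·16 ≡ 15 (mod 23). Nonzero ⇒ E is nonsingular.
For each x ∈ F_23, compute rhs = x³ + 19·x + 4 mod 23, then count y ∈ F_23 with y² ≡ rhs.
  x = 0: rhs = 4, matching y values: 2, 21 (2 points).
  x = 1: rhs = 1, matching y values: 1, 22 (2 points).
  x = 2: rhs = 4, matching y values: 2, 21 (2 points).
  x = 3: rhs = 19, matching y values: none (0 points).
  x = 4: rhs = 6, matching y values: 11, 12 (2 points).
  x = 5: rhs = 17, matching y values: none (0 points).
  x = 6: rhs = 12, matching y values: 9, 14 (2 points).
  x = 7: rhs = 20, matching y values: none (0 points).
  x = 8: rhs = 1, matching y values: 1, 22 (2 points).
  x = 9: rhs = 7, matching y values: none (0 points).
  x = 10: rhs = 21, matching y values: none (0 points).
  x = 11: rhs = 3, matching y values: 7, 16 (2 points).
  x = 12: rhs = 5, matching y values: none (0 points).
  x = 13: rhs = 10, matching y values: none (0 points).
  x = 14: rhs = 1, matching y values: 1, 22 (2 points).
  x = 15: rhs = 7, matching y values: none (0 points).
  x = 16: rhs = 11, matching y values: none (0 points).
  x = 17: rhs = 19, matching y values: none (0 points).
  x = 18: rhs = 14, matching y values: none (0 points).
  x = 19: rhs = 2, matching y values: 5, 18 (2 points).
  x = 20: rhs = 12, matching y values: 9, 14 (2 points).
  x = 21: rhs = 4, matching y values: 2, 21 (2 points).
  x = 22: rhs = 7, matching y values: none (0 points).
Total affine count: 22.
Full point count |E(F_23)| = 22 + 1 = 23.
Hasse bound: |23 − (23+1)| = |-1| = 1 ≤ 2√23 ≈ 9.5917 ✓.
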